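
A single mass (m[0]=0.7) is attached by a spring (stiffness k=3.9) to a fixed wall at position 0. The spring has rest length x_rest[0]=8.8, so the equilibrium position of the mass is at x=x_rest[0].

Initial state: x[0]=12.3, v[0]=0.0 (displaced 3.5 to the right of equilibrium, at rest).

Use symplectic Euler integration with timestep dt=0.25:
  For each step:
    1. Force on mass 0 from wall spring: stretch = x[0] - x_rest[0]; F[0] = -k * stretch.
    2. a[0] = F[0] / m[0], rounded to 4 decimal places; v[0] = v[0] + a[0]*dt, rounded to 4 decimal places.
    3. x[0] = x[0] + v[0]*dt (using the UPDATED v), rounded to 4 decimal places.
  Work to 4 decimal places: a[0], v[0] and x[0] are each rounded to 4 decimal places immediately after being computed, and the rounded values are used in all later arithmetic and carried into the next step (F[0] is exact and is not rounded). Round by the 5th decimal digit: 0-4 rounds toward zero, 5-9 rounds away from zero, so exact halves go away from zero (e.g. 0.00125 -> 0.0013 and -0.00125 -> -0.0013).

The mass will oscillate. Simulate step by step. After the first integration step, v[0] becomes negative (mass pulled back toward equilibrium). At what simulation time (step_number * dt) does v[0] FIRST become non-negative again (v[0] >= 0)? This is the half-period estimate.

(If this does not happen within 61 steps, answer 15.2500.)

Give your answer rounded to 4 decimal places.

Answer: 1.5000

Derivation:
Step 0: x=[12.3000] v=[0.0000]
Step 1: x=[11.0813] v=[-4.8750]
Step 2: x=[9.0682] v=[-8.0525]
Step 3: x=[6.9617] v=[-8.4261]
Step 4: x=[5.4953] v=[-5.8656]
Step 5: x=[5.1797] v=[-1.2626]
Step 6: x=[6.1247] v=[3.7800]
First v>=0 after going negative at step 6, time=1.5000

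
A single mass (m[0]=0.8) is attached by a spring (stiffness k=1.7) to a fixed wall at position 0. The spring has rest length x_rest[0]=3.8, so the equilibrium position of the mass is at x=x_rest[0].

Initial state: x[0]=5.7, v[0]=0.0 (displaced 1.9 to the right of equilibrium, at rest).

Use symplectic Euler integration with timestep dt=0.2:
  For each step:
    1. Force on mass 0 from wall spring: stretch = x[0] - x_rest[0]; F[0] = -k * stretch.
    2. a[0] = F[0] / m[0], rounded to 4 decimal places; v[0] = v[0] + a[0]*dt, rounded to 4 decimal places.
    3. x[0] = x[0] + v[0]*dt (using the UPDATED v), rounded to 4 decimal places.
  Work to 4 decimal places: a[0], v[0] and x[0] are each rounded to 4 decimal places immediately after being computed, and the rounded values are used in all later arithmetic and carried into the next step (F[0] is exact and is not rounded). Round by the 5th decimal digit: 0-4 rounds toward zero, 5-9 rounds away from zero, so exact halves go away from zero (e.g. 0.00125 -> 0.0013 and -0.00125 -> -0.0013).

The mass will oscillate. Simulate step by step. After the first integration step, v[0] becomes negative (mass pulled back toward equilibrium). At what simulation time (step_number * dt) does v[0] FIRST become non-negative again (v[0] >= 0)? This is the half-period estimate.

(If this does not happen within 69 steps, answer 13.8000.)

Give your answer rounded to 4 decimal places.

Answer: 2.2000

Derivation:
Step 0: x=[5.7000] v=[0.0000]
Step 1: x=[5.5385] v=[-0.8075]
Step 2: x=[5.2292] v=[-1.5464]
Step 3: x=[4.7984] v=[-2.1538]
Step 4: x=[4.2828] v=[-2.5781]
Step 5: x=[3.7261] v=[-2.7833]
Step 6: x=[3.1757] v=[-2.7519]
Step 7: x=[2.6784] v=[-2.4866]
Step 8: x=[2.2764] v=[-2.0099]
Step 9: x=[2.0039] v=[-1.3624]
Step 10: x=[1.8841] v=[-0.5991]
Step 11: x=[1.9271] v=[0.2152]
First v>=0 after going negative at step 11, time=2.2000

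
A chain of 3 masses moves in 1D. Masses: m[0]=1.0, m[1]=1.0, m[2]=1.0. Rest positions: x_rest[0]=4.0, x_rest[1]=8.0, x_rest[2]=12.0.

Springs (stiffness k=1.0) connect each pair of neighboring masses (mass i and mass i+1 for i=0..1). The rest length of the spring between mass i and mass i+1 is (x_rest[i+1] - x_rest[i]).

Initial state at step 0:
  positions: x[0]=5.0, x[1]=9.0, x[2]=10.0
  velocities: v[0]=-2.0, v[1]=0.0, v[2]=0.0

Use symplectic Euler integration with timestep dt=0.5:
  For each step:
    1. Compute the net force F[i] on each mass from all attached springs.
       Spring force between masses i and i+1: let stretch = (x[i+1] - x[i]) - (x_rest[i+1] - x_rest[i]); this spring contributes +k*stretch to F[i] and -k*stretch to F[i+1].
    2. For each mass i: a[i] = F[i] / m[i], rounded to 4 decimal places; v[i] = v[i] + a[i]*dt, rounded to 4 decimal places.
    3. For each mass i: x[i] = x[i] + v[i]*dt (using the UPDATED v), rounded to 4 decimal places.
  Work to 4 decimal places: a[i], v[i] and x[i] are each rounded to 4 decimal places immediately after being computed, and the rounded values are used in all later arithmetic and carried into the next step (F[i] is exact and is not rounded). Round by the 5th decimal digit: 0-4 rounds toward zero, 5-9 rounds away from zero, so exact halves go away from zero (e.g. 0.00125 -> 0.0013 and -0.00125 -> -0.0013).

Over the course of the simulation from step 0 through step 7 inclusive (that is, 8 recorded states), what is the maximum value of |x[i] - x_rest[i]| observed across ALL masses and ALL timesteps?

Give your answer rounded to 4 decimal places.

Step 0: x=[5.0000 9.0000 10.0000] v=[-2.0000 0.0000 0.0000]
Step 1: x=[4.0000 8.2500 10.7500] v=[-2.0000 -1.5000 1.5000]
Step 2: x=[3.0625 7.0625 11.8750] v=[-1.8750 -2.3750 2.2500]
Step 3: x=[2.1250 6.0781 12.7969] v=[-1.8750 -1.9688 1.8438]
Step 4: x=[1.1758 5.7851 13.0391] v=[-1.8985 -0.5860 0.4844]
Step 5: x=[0.3789 6.1533 12.4678] v=[-1.5939 0.7364 -1.1426]
Step 6: x=[0.0256 6.6566 11.3179] v=[-0.7067 1.0065 -2.2999]
Step 7: x=[0.3300 6.6675 10.0026] v=[0.6088 0.0217 -2.6306]
Max displacement = 3.9744

Answer: 3.9744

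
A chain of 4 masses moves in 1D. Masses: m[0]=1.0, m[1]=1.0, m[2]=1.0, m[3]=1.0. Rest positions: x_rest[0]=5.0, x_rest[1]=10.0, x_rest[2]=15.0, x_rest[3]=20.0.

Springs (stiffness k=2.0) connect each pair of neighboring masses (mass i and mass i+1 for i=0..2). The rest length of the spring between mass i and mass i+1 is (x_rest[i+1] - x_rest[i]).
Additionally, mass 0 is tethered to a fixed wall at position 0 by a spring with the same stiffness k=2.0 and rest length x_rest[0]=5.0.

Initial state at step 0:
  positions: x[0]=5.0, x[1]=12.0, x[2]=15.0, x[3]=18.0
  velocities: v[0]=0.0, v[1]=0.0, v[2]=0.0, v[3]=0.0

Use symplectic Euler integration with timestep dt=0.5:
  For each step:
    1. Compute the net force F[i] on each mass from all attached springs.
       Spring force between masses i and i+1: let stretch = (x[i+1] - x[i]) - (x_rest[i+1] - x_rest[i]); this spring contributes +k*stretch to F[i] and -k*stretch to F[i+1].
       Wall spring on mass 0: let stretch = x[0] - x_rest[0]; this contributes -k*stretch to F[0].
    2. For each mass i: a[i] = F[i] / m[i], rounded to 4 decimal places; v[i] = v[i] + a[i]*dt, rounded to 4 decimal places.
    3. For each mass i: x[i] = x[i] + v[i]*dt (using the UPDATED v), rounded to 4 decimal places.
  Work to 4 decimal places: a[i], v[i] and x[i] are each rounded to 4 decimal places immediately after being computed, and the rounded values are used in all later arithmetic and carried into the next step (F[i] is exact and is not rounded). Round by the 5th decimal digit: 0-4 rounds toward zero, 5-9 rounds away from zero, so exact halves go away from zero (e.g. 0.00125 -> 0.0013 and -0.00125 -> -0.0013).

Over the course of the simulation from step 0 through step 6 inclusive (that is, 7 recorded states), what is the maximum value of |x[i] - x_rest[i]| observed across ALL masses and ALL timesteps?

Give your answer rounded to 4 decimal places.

Answer: 2.3750

Derivation:
Step 0: x=[5.0000 12.0000 15.0000 18.0000] v=[0.0000 0.0000 0.0000 0.0000]
Step 1: x=[6.0000 10.0000 15.0000 19.0000] v=[2.0000 -4.0000 0.0000 2.0000]
Step 2: x=[6.0000 8.5000 14.5000 20.5000] v=[0.0000 -3.0000 -1.0000 3.0000]
Step 3: x=[4.2500 8.7500 14.0000 21.5000] v=[-3.5000 0.5000 -1.0000 2.0000]
Step 4: x=[2.6250 9.3750 14.6250 21.2500] v=[-3.2500 1.2500 1.2500 -0.5000]
Step 5: x=[3.0625 9.2500 15.9375 20.1875] v=[0.8750 -0.2500 2.6250 -2.1250]
Step 6: x=[5.0625 9.3750 16.0313 19.5000] v=[4.0000 0.2500 0.1875 -1.3750]
Max displacement = 2.3750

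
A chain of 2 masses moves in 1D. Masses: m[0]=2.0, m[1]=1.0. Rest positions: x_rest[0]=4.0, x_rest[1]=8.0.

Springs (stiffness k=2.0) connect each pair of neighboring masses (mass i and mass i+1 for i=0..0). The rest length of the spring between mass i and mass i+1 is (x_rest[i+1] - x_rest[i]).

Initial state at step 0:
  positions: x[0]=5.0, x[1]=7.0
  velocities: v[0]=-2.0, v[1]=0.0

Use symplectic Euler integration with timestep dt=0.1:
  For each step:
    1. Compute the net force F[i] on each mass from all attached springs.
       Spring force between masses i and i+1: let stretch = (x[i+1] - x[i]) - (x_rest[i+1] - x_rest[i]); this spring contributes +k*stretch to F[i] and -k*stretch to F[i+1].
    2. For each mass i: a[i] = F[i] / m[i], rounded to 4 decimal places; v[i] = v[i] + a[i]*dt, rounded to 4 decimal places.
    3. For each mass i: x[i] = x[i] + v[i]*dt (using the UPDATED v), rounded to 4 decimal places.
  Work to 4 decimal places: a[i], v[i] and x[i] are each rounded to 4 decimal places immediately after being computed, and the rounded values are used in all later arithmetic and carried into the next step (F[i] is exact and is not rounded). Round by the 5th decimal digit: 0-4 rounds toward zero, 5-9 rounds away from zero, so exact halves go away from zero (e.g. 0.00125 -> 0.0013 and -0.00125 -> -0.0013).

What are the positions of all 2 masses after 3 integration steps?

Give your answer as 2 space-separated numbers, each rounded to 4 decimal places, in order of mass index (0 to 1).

Step 0: x=[5.0000 7.0000] v=[-2.0000 0.0000]
Step 1: x=[4.7800 7.0400] v=[-2.2000 0.4000]
Step 2: x=[4.5426 7.1148] v=[-2.3740 0.7480]
Step 3: x=[4.2909 7.2182] v=[-2.5168 1.0336]

Answer: 4.2909 7.2182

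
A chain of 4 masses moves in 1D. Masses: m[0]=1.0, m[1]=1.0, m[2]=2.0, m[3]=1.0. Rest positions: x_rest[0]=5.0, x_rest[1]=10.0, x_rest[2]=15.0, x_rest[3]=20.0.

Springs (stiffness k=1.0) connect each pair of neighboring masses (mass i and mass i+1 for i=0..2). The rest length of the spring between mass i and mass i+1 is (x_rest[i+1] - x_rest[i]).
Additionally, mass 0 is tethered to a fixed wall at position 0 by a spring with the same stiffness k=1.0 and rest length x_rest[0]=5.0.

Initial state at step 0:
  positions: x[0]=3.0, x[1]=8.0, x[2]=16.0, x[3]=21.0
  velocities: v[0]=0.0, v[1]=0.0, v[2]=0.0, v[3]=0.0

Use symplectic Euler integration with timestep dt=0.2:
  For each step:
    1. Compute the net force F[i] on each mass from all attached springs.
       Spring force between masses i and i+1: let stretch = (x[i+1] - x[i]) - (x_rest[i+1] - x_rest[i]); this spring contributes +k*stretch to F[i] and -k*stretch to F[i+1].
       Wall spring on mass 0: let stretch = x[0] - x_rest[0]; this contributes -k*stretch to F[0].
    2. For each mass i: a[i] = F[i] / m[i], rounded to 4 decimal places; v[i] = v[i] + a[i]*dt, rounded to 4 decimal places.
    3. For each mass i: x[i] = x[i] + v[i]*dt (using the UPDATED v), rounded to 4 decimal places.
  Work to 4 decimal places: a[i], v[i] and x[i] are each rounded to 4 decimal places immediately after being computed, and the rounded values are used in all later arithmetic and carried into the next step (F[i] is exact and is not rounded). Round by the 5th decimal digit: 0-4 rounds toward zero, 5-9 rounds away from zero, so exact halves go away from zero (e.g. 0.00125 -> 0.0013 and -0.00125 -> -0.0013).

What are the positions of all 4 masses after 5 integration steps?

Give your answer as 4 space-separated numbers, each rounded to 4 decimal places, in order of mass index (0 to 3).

Answer: 4.1382 9.5145 15.2567 20.9238

Derivation:
Step 0: x=[3.0000 8.0000 16.0000 21.0000] v=[0.0000 0.0000 0.0000 0.0000]
Step 1: x=[3.0800 8.1200 15.9400 21.0000] v=[0.4000 0.6000 -0.3000 0.0000]
Step 2: x=[3.2384 8.3512 15.8248 20.9976] v=[0.7920 1.1560 -0.5760 -0.0120]
Step 3: x=[3.4718 8.6768 15.6636 20.9883] v=[1.1669 1.6282 -0.8061 -0.0466]
Step 4: x=[3.7745 9.0737 15.4691 20.9660] v=[1.5135 1.9846 -0.9723 -0.1115]
Step 5: x=[4.1382 9.5145 15.2567 20.9238] v=[1.8184 2.2038 -1.0622 -0.2109]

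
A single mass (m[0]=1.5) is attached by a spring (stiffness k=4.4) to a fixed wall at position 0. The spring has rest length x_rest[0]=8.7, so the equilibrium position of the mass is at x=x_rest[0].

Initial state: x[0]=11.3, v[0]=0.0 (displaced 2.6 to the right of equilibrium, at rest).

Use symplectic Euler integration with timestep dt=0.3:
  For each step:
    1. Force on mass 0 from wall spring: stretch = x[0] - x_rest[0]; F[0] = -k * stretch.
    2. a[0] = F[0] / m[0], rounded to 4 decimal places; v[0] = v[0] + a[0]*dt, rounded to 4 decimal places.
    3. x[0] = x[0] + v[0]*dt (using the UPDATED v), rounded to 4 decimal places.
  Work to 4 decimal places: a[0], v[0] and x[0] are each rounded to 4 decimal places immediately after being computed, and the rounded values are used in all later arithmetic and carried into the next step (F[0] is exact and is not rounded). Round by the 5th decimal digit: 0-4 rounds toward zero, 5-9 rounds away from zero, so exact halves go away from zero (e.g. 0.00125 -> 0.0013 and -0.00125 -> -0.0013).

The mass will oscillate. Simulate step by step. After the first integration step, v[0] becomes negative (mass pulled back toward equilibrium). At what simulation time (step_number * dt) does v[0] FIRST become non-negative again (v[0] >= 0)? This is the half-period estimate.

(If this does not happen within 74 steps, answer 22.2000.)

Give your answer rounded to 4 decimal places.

Step 0: x=[11.3000] v=[0.0000]
Step 1: x=[10.6136] v=[-2.2880]
Step 2: x=[9.4220] v=[-3.9720]
Step 3: x=[8.0398] v=[-4.6074]
Step 4: x=[6.8319] v=[-4.0264]
Step 5: x=[6.1172] v=[-2.3825]
Step 6: x=[6.0843] v=[-0.1096]
Step 7: x=[6.7420] v=[2.1922]
First v>=0 after going negative at step 7, time=2.1000

Answer: 2.1000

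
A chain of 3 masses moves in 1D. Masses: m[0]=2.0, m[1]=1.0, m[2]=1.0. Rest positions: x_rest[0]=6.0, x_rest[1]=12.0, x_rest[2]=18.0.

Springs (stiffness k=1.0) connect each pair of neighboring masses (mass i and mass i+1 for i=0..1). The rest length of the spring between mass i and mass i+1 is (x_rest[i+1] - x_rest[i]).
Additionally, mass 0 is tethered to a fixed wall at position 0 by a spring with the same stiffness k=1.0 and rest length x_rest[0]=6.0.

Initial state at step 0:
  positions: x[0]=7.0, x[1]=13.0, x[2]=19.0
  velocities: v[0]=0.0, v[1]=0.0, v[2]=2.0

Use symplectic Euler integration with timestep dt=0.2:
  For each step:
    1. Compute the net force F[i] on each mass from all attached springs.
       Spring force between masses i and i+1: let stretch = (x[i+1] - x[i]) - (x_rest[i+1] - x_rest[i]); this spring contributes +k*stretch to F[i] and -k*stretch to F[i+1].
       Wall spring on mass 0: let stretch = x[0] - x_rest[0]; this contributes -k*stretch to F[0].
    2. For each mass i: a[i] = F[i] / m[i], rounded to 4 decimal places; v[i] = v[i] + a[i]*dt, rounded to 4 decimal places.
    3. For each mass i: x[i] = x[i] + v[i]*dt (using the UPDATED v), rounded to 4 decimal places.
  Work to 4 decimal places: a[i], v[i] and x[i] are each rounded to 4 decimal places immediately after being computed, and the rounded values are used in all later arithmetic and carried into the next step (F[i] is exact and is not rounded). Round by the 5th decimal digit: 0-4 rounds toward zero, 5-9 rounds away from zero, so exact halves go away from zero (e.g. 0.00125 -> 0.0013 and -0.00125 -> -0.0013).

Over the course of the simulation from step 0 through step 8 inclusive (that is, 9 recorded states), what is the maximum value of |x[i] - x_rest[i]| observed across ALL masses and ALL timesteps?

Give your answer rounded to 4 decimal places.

Answer: 3.1268

Derivation:
Step 0: x=[7.0000 13.0000 19.0000] v=[0.0000 0.0000 2.0000]
Step 1: x=[6.9800 13.0000 19.4000] v=[-0.1000 0.0000 2.0000]
Step 2: x=[6.9408 13.0152 19.7840] v=[-0.1960 0.0760 1.9200]
Step 3: x=[6.8843 13.0582 20.1372] v=[-0.2826 0.2149 1.7662]
Step 4: x=[6.8136 13.1374 20.4473] v=[-0.3536 0.3959 1.5504]
Step 5: x=[6.7331 13.2560 20.7050] v=[-0.4026 0.5931 1.2884]
Step 6: x=[6.6484 13.4117 20.9047] v=[-0.4236 0.7783 0.9986]
Step 7: x=[6.5660 13.5965 21.0447] v=[-0.4121 0.9242 0.7000]
Step 8: x=[6.4929 13.7980 21.1268] v=[-0.3656 1.0077 0.4104]
Max displacement = 3.1268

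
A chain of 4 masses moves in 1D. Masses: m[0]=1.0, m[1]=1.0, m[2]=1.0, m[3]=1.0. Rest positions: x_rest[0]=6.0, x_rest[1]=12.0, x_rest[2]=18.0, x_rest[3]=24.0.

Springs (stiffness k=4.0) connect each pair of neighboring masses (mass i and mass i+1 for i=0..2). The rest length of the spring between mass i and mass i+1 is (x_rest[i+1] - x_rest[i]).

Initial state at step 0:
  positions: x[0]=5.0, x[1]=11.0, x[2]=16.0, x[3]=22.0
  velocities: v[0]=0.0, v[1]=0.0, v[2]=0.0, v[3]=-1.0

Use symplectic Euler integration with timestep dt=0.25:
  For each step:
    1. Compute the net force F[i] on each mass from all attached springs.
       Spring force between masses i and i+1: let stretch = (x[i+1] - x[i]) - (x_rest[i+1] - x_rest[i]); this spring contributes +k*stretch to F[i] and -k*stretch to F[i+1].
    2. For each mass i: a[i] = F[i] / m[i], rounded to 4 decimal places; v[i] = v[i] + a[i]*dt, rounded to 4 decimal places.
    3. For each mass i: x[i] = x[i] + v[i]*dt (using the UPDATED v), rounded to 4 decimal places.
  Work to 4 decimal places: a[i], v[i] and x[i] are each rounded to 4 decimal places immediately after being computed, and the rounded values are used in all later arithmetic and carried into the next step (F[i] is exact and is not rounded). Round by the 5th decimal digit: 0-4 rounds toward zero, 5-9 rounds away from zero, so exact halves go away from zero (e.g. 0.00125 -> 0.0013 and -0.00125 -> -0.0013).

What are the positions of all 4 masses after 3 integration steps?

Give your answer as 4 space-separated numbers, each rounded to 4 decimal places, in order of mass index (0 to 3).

Step 0: x=[5.0000 11.0000 16.0000 22.0000] v=[0.0000 0.0000 0.0000 -1.0000]
Step 1: x=[5.0000 10.7500 16.2500 21.7500] v=[0.0000 -1.0000 1.0000 -1.0000]
Step 2: x=[4.9375 10.4375 16.5000 21.6250] v=[-0.2500 -1.2500 1.0000 -0.5000]
Step 3: x=[4.7500 10.2656 16.5156 21.7188] v=[-0.7500 -0.6875 0.0625 0.3750]

Answer: 4.7500 10.2656 16.5156 21.7188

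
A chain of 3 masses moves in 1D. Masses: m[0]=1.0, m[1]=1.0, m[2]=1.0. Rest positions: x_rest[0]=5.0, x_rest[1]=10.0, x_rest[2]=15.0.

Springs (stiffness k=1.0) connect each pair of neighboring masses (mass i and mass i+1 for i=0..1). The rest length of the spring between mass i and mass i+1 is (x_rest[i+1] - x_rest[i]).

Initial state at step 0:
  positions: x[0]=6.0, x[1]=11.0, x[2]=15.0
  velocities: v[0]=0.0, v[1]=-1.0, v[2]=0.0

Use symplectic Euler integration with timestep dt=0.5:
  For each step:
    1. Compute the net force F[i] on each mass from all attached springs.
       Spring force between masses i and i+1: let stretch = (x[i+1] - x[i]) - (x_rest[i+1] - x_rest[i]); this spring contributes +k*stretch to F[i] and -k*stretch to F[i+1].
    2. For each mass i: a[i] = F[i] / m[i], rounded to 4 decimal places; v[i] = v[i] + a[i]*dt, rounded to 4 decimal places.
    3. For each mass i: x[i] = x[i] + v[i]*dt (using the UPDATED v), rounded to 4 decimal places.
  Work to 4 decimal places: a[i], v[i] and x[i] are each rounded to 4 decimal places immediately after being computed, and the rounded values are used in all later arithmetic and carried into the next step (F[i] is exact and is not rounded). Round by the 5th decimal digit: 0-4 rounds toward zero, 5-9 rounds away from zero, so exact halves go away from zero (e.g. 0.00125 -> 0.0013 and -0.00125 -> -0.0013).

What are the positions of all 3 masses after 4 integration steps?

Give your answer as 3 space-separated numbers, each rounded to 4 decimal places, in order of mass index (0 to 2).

Answer: 4.6915 9.9493 15.3594

Derivation:
Step 0: x=[6.0000 11.0000 15.0000] v=[0.0000 -1.0000 0.0000]
Step 1: x=[6.0000 10.2500 15.2500] v=[0.0000 -1.5000 0.5000]
Step 2: x=[5.8125 9.6875 15.5000] v=[-0.3750 -1.1250 0.5000]
Step 3: x=[5.3438 9.6094 15.5469] v=[-0.9375 -0.1563 0.0938]
Step 4: x=[4.6915 9.9493 15.3594] v=[-1.3047 0.6797 -0.3750]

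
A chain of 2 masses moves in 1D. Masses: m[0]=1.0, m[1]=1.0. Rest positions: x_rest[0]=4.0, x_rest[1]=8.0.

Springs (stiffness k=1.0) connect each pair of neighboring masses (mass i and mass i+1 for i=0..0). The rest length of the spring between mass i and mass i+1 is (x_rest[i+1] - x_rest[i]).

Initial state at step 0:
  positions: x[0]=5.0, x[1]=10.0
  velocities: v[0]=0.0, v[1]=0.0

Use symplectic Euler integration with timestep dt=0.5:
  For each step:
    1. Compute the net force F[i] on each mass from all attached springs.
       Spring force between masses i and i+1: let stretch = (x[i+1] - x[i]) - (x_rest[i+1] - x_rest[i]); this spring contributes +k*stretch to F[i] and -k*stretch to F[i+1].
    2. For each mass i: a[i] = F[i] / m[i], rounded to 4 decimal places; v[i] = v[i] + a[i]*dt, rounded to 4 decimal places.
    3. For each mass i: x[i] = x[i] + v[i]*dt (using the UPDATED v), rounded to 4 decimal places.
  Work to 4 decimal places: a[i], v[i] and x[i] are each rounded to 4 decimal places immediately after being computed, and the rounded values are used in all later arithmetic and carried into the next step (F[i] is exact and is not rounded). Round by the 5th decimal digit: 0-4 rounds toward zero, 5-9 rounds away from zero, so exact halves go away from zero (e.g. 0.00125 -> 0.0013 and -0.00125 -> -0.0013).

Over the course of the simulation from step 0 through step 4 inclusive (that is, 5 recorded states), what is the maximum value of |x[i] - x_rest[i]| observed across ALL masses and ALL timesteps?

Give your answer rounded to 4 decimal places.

Answer: 2.0313

Derivation:
Step 0: x=[5.0000 10.0000] v=[0.0000 0.0000]
Step 1: x=[5.2500 9.7500] v=[0.5000 -0.5000]
Step 2: x=[5.6250 9.3750] v=[0.7500 -0.7500]
Step 3: x=[5.9375 9.0625] v=[0.6250 -0.6250]
Step 4: x=[6.0313 8.9688] v=[0.1875 -0.1875]
Max displacement = 2.0313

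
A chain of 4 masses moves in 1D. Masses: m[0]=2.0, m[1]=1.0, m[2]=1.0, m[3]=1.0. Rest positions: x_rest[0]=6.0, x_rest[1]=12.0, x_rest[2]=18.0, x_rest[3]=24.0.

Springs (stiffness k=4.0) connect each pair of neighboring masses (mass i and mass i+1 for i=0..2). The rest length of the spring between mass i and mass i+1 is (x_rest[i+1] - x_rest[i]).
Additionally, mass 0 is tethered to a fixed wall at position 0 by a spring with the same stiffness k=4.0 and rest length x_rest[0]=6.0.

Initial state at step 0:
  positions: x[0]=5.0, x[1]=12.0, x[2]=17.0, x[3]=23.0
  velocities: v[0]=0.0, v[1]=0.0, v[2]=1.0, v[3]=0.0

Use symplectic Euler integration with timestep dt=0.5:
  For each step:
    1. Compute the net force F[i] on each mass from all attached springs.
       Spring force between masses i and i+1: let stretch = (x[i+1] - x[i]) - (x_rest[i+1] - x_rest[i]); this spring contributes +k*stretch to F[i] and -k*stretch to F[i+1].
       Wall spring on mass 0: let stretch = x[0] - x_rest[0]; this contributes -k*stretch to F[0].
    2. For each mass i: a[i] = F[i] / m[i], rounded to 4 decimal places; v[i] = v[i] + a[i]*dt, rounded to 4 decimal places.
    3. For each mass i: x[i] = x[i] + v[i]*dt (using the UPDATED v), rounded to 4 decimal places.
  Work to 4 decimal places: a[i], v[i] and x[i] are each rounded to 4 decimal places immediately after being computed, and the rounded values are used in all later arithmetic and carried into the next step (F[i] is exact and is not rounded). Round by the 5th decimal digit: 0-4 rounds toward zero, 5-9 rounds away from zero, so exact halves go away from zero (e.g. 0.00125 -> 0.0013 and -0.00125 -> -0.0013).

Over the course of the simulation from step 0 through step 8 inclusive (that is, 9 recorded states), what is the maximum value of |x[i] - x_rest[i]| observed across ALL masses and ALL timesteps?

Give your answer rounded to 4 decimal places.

Answer: 2.1875

Derivation:
Step 0: x=[5.0000 12.0000 17.0000 23.0000] v=[0.0000 0.0000 1.0000 0.0000]
Step 1: x=[6.0000 10.0000 18.5000 23.0000] v=[2.0000 -4.0000 3.0000 0.0000]
Step 2: x=[6.0000 12.5000 16.0000 24.5000] v=[0.0000 5.0000 -5.0000 3.0000]
Step 3: x=[6.2500 12.0000 18.5000 23.5000] v=[0.5000 -1.0000 5.0000 -2.0000]
Step 4: x=[6.2500 12.2500 19.5000 23.5000] v=[0.0000 0.5000 2.0000 0.0000]
Step 5: x=[6.1250 13.7500 17.2500 25.5000] v=[-0.2500 3.0000 -4.5000 4.0000]
Step 6: x=[6.7500 11.1250 19.7500 25.2500] v=[1.2500 -5.2500 5.0000 -0.5000]
Step 7: x=[6.1875 12.7500 19.1250 25.5000] v=[-1.1250 3.2500 -1.2500 0.5000]
Step 8: x=[5.8125 14.1875 18.5000 25.3750] v=[-0.7500 2.8750 -1.2500 -0.2500]
Max displacement = 2.1875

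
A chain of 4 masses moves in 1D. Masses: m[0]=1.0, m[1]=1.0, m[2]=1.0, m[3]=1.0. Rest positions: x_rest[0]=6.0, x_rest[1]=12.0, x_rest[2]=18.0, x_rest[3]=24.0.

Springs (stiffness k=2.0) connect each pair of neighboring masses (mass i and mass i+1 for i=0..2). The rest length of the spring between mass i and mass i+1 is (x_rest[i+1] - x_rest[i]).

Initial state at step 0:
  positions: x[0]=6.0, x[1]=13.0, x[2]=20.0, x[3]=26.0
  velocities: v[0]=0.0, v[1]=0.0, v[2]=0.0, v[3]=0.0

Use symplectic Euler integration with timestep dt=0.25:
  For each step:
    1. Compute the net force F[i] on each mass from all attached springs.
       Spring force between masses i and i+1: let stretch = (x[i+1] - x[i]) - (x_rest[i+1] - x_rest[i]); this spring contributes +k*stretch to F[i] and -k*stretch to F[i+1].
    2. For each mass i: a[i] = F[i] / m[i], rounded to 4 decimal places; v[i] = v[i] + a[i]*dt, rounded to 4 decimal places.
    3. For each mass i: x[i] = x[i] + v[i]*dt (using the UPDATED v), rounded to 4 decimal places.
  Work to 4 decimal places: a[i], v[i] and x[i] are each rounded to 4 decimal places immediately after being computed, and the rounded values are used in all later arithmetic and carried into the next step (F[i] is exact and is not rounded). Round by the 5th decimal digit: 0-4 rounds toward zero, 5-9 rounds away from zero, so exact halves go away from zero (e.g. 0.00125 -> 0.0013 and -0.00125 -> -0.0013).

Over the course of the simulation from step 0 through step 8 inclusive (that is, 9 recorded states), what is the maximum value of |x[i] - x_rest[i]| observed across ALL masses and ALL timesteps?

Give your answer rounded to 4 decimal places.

Step 0: x=[6.0000 13.0000 20.0000 26.0000] v=[0.0000 0.0000 0.0000 0.0000]
Step 1: x=[6.1250 13.0000 19.8750 26.0000] v=[0.5000 0.0000 -0.5000 0.0000]
Step 2: x=[6.3594 13.0000 19.6563 25.9844] v=[0.9375 0.0000 -0.8750 -0.0625]
Step 3: x=[6.6739 13.0020 19.3965 25.9278] v=[1.2578 0.0079 -1.0391 -0.2266]
Step 4: x=[7.0294 13.0123 19.1538 25.8047] v=[1.4219 0.0411 -0.9707 -0.4923]
Step 5: x=[7.3828 13.0424 18.9748 25.6003] v=[1.4134 0.1204 -0.7160 -0.8178]
Step 6: x=[7.6936 13.1066 18.8824 25.3177] v=[1.2432 0.2568 -0.3695 -1.1306]
Step 7: x=[7.9310 13.2162 18.8725 24.9806] v=[0.9497 0.4382 -0.0398 -1.3483]
Step 8: x=[8.0791 13.3722 18.9190 24.6300] v=[0.5923 0.6238 0.1861 -1.4024]
Max displacement = 2.0791

Answer: 2.0791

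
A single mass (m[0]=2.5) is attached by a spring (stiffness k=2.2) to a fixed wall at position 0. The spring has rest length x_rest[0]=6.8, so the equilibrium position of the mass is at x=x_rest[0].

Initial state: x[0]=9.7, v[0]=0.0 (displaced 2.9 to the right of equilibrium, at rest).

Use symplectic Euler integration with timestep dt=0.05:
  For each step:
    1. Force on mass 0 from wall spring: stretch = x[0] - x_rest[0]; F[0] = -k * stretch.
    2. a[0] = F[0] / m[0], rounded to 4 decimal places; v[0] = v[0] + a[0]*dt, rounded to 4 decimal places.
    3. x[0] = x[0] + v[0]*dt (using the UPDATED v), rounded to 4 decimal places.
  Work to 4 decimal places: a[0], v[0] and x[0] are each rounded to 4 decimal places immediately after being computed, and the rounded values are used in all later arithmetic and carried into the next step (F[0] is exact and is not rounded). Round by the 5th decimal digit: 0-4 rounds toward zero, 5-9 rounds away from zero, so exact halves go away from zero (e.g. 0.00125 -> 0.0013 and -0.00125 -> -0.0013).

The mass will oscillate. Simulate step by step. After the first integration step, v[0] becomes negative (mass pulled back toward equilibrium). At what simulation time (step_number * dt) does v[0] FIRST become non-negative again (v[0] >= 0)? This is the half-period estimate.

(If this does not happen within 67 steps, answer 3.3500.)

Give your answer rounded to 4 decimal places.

Answer: 3.3500

Derivation:
Step 0: x=[9.7000] v=[0.0000]
Step 1: x=[9.6936] v=[-0.1276]
Step 2: x=[9.6809] v=[-0.2549]
Step 3: x=[9.6618] v=[-0.3817]
Step 4: x=[9.6364] v=[-0.5076]
Step 5: x=[9.6048] v=[-0.6324]
Step 6: x=[9.5670] v=[-0.7558]
Step 7: x=[9.5231] v=[-0.8776]
Step 8: x=[9.4732] v=[-0.9974]
Step 9: x=[9.4175] v=[-1.1150]
Step 10: x=[9.3560] v=[-1.2302]
Step 11: x=[9.2889] v=[-1.3427]
Step 12: x=[9.2163] v=[-1.4522]
Step 13: x=[9.1384] v=[-1.5585]
Step 14: x=[9.0553] v=[-1.6614]
Step 15: x=[8.9673] v=[-1.7606]
Step 16: x=[8.8745] v=[-1.8560]
Step 17: x=[8.7771] v=[-1.9473]
Step 18: x=[8.6754] v=[-2.0343]
Step 19: x=[8.5696] v=[-2.1168]
Step 20: x=[8.4599] v=[-2.1947]
Step 21: x=[8.3465] v=[-2.2677]
Step 22: x=[8.2297] v=[-2.3357]
Step 23: x=[8.1098] v=[-2.3986]
Step 24: x=[7.9870] v=[-2.4562]
Step 25: x=[7.8616] v=[-2.5084]
Step 26: x=[7.7338] v=[-2.5551]
Step 27: x=[7.6040] v=[-2.5962]
Step 28: x=[7.4724] v=[-2.6316]
Step 29: x=[7.3393] v=[-2.6612]
Step 30: x=[7.2051] v=[-2.6849]
Step 31: x=[7.0700] v=[-2.7027]
Step 32: x=[6.9343] v=[-2.7146]
Step 33: x=[6.7983] v=[-2.7205]
Step 34: x=[6.6623] v=[-2.7204]
Step 35: x=[6.5266] v=[-2.7143]
Step 36: x=[6.3915] v=[-2.7023]
Step 37: x=[6.2573] v=[-2.6843]
Step 38: x=[6.1243] v=[-2.6604]
Step 39: x=[5.9928] v=[-2.6307]
Step 40: x=[5.8630] v=[-2.5952]
Step 41: x=[5.7353] v=[-2.5540]
Step 42: x=[5.6099] v=[-2.5072]
Step 43: x=[5.4872] v=[-2.4548]
Step 44: x=[5.3674] v=[-2.3970]
Step 45: x=[5.2507] v=[-2.3340]
Step 46: x=[5.1374] v=[-2.2658]
Step 47: x=[5.0278] v=[-2.1926]
Step 48: x=[4.9221] v=[-2.1146]
Step 49: x=[4.8205] v=[-2.0320]
Step 50: x=[4.7233] v=[-1.9449]
Step 51: x=[4.6306] v=[-1.8535]
Step 52: x=[4.5427] v=[-1.7580]
Step 53: x=[4.4598] v=[-1.6587]
Step 54: x=[4.3820] v=[-1.5557]
Step 55: x=[4.3095] v=[-1.4493]
Step 56: x=[4.2425] v=[-1.3397]
Step 57: x=[4.1811] v=[-1.2272]
Step 58: x=[4.1255] v=[-1.1120]
Step 59: x=[4.0758] v=[-0.9943]
Step 60: x=[4.0321] v=[-0.8744]
Step 61: x=[3.9945] v=[-0.7526]
Step 62: x=[3.9630] v=[-0.6292]
Step 63: x=[3.9378] v=[-0.5044]
Step 64: x=[3.9189] v=[-0.3785]
Step 65: x=[3.9063] v=[-0.2517]
Step 66: x=[3.9001] v=[-0.1244]
Step 67: x=[3.9003] v=[0.0032]
First v>=0 after going negative at step 67, time=3.3500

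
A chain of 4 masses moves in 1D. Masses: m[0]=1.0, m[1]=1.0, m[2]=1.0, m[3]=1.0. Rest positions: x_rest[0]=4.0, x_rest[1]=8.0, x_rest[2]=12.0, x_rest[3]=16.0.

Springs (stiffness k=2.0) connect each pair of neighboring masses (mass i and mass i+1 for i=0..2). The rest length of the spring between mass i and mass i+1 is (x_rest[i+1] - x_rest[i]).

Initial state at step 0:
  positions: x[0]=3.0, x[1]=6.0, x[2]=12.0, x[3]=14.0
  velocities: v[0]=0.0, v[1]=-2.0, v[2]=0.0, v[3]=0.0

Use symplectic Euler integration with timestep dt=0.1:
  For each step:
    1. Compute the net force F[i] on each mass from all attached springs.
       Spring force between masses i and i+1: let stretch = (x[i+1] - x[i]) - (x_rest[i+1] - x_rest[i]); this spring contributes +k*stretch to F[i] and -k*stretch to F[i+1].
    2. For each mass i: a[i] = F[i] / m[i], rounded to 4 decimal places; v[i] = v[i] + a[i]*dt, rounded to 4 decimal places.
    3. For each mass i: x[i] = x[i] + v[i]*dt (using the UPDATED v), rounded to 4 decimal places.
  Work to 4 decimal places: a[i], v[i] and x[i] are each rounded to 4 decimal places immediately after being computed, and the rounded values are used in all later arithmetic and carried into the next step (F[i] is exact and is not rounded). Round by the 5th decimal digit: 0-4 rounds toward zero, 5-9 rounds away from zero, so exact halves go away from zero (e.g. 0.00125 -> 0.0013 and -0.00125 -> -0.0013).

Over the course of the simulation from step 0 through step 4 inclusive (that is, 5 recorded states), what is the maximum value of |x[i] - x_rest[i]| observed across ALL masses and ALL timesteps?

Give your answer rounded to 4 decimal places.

Step 0: x=[3.0000 6.0000 12.0000 14.0000] v=[0.0000 -2.0000 0.0000 0.0000]
Step 1: x=[2.9800 5.8600 11.9200 14.0400] v=[-0.2000 -1.4000 -0.8000 0.4000]
Step 2: x=[2.9376 5.7836 11.7612 14.1176] v=[-0.4240 -0.7640 -1.5880 0.7760]
Step 3: x=[2.8721 5.7698 11.5300 14.2281] v=[-0.6548 -0.1377 -2.3122 1.1047]
Step 4: x=[2.7846 5.8133 11.2375 14.3646] v=[-0.8753 0.4348 -2.9246 1.3651]
Max displacement = 2.2302

Answer: 2.2302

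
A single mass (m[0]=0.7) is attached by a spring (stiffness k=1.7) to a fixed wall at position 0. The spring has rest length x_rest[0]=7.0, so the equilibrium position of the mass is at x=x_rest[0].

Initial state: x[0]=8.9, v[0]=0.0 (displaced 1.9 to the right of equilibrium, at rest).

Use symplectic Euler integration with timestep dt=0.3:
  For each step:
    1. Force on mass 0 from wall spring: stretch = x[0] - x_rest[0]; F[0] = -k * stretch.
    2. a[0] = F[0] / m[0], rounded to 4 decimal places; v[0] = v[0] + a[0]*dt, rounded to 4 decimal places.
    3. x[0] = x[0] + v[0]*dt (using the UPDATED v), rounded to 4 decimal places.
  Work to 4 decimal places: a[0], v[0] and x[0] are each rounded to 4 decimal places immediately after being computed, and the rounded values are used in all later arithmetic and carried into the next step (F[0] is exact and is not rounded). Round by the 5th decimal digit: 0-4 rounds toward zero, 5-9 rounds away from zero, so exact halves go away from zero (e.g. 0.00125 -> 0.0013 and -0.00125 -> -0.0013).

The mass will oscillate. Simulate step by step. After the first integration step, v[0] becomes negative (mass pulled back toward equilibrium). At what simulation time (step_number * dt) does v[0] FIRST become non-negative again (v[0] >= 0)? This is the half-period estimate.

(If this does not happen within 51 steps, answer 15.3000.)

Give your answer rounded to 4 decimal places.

Step 0: x=[8.9000] v=[0.0000]
Step 1: x=[8.4847] v=[-1.3843]
Step 2: x=[7.7449] v=[-2.4660]
Step 3: x=[6.8423] v=[-3.0087]
Step 4: x=[5.9742] v=[-2.8938]
Step 5: x=[5.3303] v=[-2.1464]
Step 6: x=[5.0513] v=[-0.9299]
Step 7: x=[5.1983] v=[0.4899]
First v>=0 after going negative at step 7, time=2.1000

Answer: 2.1000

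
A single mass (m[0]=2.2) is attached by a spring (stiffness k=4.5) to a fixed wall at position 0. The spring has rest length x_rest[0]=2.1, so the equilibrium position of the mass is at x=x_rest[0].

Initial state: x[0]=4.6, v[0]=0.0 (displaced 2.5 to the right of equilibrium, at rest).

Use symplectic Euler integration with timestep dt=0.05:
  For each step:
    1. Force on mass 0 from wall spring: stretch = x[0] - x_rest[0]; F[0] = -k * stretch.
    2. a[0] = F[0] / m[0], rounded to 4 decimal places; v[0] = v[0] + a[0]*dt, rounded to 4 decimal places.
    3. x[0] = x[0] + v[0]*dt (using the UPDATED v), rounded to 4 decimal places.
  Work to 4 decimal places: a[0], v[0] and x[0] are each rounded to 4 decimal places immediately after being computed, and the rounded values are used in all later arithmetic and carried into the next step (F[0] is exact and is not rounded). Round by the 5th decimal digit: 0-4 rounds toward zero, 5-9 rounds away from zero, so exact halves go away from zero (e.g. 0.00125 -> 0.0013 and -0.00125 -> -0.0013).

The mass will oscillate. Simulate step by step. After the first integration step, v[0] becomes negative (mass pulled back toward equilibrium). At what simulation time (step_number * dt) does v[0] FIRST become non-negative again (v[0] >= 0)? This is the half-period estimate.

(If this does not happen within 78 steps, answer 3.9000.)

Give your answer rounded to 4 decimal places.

Answer: 2.2000

Derivation:
Step 0: x=[4.6000] v=[0.0000]
Step 1: x=[4.5872] v=[-0.2557]
Step 2: x=[4.5617] v=[-0.5101]
Step 3: x=[4.5236] v=[-0.7619]
Step 4: x=[4.4731] v=[-1.0098]
Step 5: x=[4.4105] v=[-1.2525]
Step 6: x=[4.3361] v=[-1.4888]
Step 7: x=[4.2502] v=[-1.7175]
Step 8: x=[4.1533] v=[-1.9374]
Step 9: x=[4.0459] v=[-2.1474]
Step 10: x=[3.9286] v=[-2.3464]
Step 11: x=[3.8019] v=[-2.5334]
Step 12: x=[3.6665] v=[-2.7075]
Step 13: x=[3.5231] v=[-2.8677]
Step 14: x=[3.3724] v=[-3.0132]
Step 15: x=[3.2152] v=[-3.1433]
Step 16: x=[3.0523] v=[-3.2574]
Step 17: x=[2.8846] v=[-3.3548]
Step 18: x=[2.7129] v=[-3.4350]
Step 19: x=[2.5380] v=[-3.4977]
Step 20: x=[2.3609] v=[-3.5425]
Step 21: x=[2.1824] v=[-3.5692]
Step 22: x=[2.0035] v=[-3.5776]
Step 23: x=[1.8251] v=[-3.5677]
Step 24: x=[1.6481] v=[-3.5396]
Step 25: x=[1.4734] v=[-3.4934]
Step 26: x=[1.3019] v=[-3.4293]
Step 27: x=[1.1345] v=[-3.3477]
Step 28: x=[0.9721] v=[-3.2490]
Step 29: x=[0.8154] v=[-3.1336]
Step 30: x=[0.6653] v=[-3.0022]
Step 31: x=[0.5225] v=[-2.8555]
Step 32: x=[0.3878] v=[-2.6942]
Step 33: x=[0.2618] v=[-2.5191]
Step 34: x=[0.1452] v=[-2.3311]
Step 35: x=[0.0386] v=[-2.1312]
Step 36: x=[-0.0574] v=[-1.9204]
Step 37: x=[-0.1424] v=[-1.6998]
Step 38: x=[-0.2159] v=[-1.4705]
Step 39: x=[-0.2776] v=[-1.2336]
Step 40: x=[-0.3271] v=[-0.9904]
Step 41: x=[-0.3642] v=[-0.7422]
Step 42: x=[-0.3887] v=[-0.4902]
Step 43: x=[-0.4005] v=[-0.2357]
Step 44: x=[-0.3995] v=[0.0200]
First v>=0 after going negative at step 44, time=2.2000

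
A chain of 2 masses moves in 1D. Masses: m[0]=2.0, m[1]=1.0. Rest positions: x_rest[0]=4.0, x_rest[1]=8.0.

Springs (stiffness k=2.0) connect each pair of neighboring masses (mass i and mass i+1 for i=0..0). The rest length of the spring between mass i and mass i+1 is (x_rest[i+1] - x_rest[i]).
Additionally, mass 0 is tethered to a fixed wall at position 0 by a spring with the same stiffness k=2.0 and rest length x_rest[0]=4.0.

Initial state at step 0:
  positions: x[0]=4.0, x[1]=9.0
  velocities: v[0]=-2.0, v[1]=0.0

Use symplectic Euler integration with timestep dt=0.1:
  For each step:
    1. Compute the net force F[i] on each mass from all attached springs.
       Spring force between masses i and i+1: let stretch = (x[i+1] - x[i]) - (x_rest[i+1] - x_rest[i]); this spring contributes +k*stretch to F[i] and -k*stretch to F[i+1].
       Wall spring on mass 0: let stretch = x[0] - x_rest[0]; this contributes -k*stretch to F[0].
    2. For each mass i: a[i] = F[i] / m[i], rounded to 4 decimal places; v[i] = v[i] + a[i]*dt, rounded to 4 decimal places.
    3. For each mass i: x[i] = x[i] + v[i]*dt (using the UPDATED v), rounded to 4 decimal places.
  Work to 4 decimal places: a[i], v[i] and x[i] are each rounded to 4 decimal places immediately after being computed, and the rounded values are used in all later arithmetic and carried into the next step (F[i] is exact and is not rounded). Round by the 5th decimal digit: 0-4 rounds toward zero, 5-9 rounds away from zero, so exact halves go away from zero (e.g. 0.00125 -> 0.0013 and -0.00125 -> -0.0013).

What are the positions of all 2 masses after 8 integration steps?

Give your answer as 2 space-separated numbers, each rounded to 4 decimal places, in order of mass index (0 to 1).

Step 0: x=[4.0000 9.0000] v=[-2.0000 0.0000]
Step 1: x=[3.8100 8.9800] v=[-1.9000 -0.2000]
Step 2: x=[3.6336 8.9366] v=[-1.7640 -0.4340]
Step 3: x=[3.4739 8.8671] v=[-1.5971 -0.6946]
Step 4: x=[3.3334 8.7698] v=[-1.4052 -0.9732]
Step 5: x=[3.2139 8.6438] v=[-1.1949 -1.2605]
Step 6: x=[3.1166 8.4892] v=[-0.9733 -1.5465]
Step 7: x=[3.0418 8.3071] v=[-0.7477 -1.8210]
Step 8: x=[2.9893 8.0997] v=[-0.5254 -2.0741]

Answer: 2.9893 8.0997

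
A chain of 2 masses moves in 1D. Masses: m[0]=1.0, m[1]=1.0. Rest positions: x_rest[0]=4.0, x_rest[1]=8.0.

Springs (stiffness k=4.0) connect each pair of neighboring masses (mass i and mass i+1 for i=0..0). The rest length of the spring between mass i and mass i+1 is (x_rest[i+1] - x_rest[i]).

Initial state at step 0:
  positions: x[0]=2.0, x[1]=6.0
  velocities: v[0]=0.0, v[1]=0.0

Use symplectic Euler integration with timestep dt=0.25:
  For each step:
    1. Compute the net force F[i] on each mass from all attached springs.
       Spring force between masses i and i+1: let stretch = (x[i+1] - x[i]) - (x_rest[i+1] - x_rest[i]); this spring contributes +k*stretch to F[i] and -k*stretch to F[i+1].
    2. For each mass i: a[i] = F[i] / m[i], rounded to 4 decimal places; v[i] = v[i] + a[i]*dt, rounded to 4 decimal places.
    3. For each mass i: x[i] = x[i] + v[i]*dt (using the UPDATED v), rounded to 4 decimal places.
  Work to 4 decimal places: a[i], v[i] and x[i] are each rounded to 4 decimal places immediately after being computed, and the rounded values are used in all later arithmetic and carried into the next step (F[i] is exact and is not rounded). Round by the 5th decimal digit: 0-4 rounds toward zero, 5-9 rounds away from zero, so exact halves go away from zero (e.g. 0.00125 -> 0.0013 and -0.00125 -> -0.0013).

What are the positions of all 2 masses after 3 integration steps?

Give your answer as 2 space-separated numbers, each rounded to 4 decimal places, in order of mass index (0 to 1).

Answer: 2.0000 6.0000

Derivation:
Step 0: x=[2.0000 6.0000] v=[0.0000 0.0000]
Step 1: x=[2.0000 6.0000] v=[0.0000 0.0000]
Step 2: x=[2.0000 6.0000] v=[0.0000 0.0000]
Step 3: x=[2.0000 6.0000] v=[0.0000 0.0000]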